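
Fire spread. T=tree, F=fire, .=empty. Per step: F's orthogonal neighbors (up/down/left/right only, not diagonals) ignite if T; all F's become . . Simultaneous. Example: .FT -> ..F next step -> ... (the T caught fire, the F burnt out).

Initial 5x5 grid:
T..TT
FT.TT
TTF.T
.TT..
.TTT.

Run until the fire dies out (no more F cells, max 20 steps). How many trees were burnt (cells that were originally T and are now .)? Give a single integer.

Answer: 9

Derivation:
Step 1: +5 fires, +2 burnt (F count now 5)
Step 2: +2 fires, +5 burnt (F count now 2)
Step 3: +2 fires, +2 burnt (F count now 2)
Step 4: +0 fires, +2 burnt (F count now 0)
Fire out after step 4
Initially T: 14, now '.': 20
Total burnt (originally-T cells now '.'): 9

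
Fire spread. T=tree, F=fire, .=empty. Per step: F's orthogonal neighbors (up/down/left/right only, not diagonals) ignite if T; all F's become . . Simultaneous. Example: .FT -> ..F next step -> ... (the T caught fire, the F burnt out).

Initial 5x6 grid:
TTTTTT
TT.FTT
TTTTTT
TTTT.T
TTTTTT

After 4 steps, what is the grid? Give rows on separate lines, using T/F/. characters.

Step 1: 3 trees catch fire, 1 burn out
  TTTFTT
  TT..FT
  TTTFTT
  TTTT.T
  TTTTTT
Step 2: 6 trees catch fire, 3 burn out
  TTF.FT
  TT...F
  TTF.FT
  TTTF.T
  TTTTTT
Step 3: 6 trees catch fire, 6 burn out
  TF...F
  TT....
  TF...F
  TTF..T
  TTTFTT
Step 4: 7 trees catch fire, 6 burn out
  F.....
  TF....
  F.....
  TF...F
  TTF.FT

F.....
TF....
F.....
TF...F
TTF.FT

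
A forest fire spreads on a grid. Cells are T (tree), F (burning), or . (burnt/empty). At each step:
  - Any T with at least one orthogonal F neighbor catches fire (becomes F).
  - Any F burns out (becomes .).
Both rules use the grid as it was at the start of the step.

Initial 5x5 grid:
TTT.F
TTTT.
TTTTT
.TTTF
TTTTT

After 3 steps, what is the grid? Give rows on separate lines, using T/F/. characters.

Step 1: 3 trees catch fire, 2 burn out
  TTT..
  TTTT.
  TTTTF
  .TTF.
  TTTTF
Step 2: 3 trees catch fire, 3 burn out
  TTT..
  TTTT.
  TTTF.
  .TF..
  TTTF.
Step 3: 4 trees catch fire, 3 burn out
  TTT..
  TTTF.
  TTF..
  .F...
  TTF..

TTT..
TTTF.
TTF..
.F...
TTF..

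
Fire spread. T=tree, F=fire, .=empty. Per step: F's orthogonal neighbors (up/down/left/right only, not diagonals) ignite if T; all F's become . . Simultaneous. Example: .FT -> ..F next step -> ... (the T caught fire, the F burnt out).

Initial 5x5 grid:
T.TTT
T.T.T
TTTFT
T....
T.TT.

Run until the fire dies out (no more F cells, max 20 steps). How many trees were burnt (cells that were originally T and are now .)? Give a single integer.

Answer: 13

Derivation:
Step 1: +2 fires, +1 burnt (F count now 2)
Step 2: +3 fires, +2 burnt (F count now 3)
Step 3: +3 fires, +3 burnt (F count now 3)
Step 4: +3 fires, +3 burnt (F count now 3)
Step 5: +2 fires, +3 burnt (F count now 2)
Step 6: +0 fires, +2 burnt (F count now 0)
Fire out after step 6
Initially T: 15, now '.': 23
Total burnt (originally-T cells now '.'): 13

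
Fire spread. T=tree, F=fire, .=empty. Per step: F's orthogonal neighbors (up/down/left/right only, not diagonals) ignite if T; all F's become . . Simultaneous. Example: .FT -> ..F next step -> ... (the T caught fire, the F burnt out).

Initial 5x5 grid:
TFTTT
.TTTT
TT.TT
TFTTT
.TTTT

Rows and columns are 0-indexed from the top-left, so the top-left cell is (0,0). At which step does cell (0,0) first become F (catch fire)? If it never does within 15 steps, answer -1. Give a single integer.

Step 1: cell (0,0)='F' (+7 fires, +2 burnt)
  -> target ignites at step 1
Step 2: cell (0,0)='.' (+5 fires, +7 burnt)
Step 3: cell (0,0)='.' (+5 fires, +5 burnt)
Step 4: cell (0,0)='.' (+3 fires, +5 burnt)
Step 5: cell (0,0)='.' (+0 fires, +3 burnt)
  fire out at step 5

1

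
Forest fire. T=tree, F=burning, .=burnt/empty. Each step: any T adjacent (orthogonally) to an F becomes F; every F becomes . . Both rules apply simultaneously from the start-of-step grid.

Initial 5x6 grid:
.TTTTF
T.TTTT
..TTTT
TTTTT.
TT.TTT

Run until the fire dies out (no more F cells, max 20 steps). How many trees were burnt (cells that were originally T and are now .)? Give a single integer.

Step 1: +2 fires, +1 burnt (F count now 2)
Step 2: +3 fires, +2 burnt (F count now 3)
Step 3: +3 fires, +3 burnt (F count now 3)
Step 4: +4 fires, +3 burnt (F count now 4)
Step 5: +3 fires, +4 burnt (F count now 3)
Step 6: +3 fires, +3 burnt (F count now 3)
Step 7: +1 fires, +3 burnt (F count now 1)
Step 8: +2 fires, +1 burnt (F count now 2)
Step 9: +1 fires, +2 burnt (F count now 1)
Step 10: +0 fires, +1 burnt (F count now 0)
Fire out after step 10
Initially T: 23, now '.': 29
Total burnt (originally-T cells now '.'): 22

Answer: 22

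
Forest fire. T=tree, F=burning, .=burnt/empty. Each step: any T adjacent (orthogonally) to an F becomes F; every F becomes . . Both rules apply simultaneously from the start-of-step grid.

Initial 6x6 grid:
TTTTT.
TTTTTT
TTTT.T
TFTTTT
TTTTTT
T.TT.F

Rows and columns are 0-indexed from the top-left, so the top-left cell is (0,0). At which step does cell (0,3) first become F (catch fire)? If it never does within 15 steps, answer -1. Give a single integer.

Step 1: cell (0,3)='T' (+5 fires, +2 burnt)
Step 2: cell (0,3)='T' (+8 fires, +5 burnt)
Step 3: cell (0,3)='T' (+9 fires, +8 burnt)
Step 4: cell (0,3)='T' (+5 fires, +9 burnt)
Step 5: cell (0,3)='F' (+2 fires, +5 burnt)
  -> target ignites at step 5
Step 6: cell (0,3)='.' (+1 fires, +2 burnt)
Step 7: cell (0,3)='.' (+0 fires, +1 burnt)
  fire out at step 7

5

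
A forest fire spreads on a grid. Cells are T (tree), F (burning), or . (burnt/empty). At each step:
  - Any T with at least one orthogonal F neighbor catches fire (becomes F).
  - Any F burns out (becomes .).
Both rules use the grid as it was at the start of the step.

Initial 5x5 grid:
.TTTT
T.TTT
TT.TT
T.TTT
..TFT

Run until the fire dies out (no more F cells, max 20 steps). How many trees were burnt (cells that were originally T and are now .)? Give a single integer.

Step 1: +3 fires, +1 burnt (F count now 3)
Step 2: +3 fires, +3 burnt (F count now 3)
Step 3: +2 fires, +3 burnt (F count now 2)
Step 4: +3 fires, +2 burnt (F count now 3)
Step 5: +2 fires, +3 burnt (F count now 2)
Step 6: +1 fires, +2 burnt (F count now 1)
Step 7: +0 fires, +1 burnt (F count now 0)
Fire out after step 7
Initially T: 18, now '.': 21
Total burnt (originally-T cells now '.'): 14

Answer: 14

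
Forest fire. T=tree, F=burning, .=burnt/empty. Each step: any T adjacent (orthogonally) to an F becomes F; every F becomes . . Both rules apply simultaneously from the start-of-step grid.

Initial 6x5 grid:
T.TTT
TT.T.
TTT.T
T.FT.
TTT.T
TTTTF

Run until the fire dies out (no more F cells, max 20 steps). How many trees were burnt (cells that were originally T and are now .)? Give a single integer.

Step 1: +5 fires, +2 burnt (F count now 5)
Step 2: +3 fires, +5 burnt (F count now 3)
Step 3: +4 fires, +3 burnt (F count now 4)
Step 4: +3 fires, +4 burnt (F count now 3)
Step 5: +1 fires, +3 burnt (F count now 1)
Step 6: +0 fires, +1 burnt (F count now 0)
Fire out after step 6
Initially T: 21, now '.': 25
Total burnt (originally-T cells now '.'): 16

Answer: 16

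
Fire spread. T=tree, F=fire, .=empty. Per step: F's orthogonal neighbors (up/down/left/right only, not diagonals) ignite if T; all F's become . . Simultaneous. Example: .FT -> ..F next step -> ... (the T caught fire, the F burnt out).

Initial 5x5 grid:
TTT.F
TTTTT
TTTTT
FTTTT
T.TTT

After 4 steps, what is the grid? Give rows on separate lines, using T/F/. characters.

Step 1: 4 trees catch fire, 2 burn out
  TTT..
  TTTTF
  FTTTT
  .FTTT
  F.TTT
Step 2: 5 trees catch fire, 4 burn out
  TTT..
  FTTF.
  .FTTF
  ..FTT
  ..TTT
Step 3: 8 trees catch fire, 5 burn out
  FTT..
  .FF..
  ..FF.
  ...FF
  ..FTT
Step 4: 4 trees catch fire, 8 burn out
  .FF..
  .....
  .....
  .....
  ...FF

.FF..
.....
.....
.....
...FF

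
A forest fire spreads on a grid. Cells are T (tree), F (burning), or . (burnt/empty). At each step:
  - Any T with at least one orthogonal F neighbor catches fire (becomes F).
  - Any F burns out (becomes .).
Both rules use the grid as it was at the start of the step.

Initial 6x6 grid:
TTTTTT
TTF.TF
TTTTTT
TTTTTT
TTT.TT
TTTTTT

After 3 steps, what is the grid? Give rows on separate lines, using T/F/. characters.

Step 1: 6 trees catch fire, 2 burn out
  TTFTTF
  TF..F.
  TTFTTF
  TTTTTT
  TTT.TT
  TTTTTT
Step 2: 9 trees catch fire, 6 burn out
  TF.FF.
  F.....
  TF.FF.
  TTFTTF
  TTT.TT
  TTTTTT
Step 3: 7 trees catch fire, 9 burn out
  F.....
  ......
  F.....
  TF.FF.
  TTF.TF
  TTTTTT

F.....
......
F.....
TF.FF.
TTF.TF
TTTTTT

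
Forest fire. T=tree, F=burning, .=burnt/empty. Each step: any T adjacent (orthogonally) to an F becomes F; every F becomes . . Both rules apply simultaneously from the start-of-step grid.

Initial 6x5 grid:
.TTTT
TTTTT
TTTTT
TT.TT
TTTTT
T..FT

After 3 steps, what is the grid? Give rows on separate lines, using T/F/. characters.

Step 1: 2 trees catch fire, 1 burn out
  .TTTT
  TTTTT
  TTTTT
  TT.TT
  TTTFT
  T...F
Step 2: 3 trees catch fire, 2 burn out
  .TTTT
  TTTTT
  TTTTT
  TT.FT
  TTF.F
  T....
Step 3: 3 trees catch fire, 3 burn out
  .TTTT
  TTTTT
  TTTFT
  TT..F
  TF...
  T....

.TTTT
TTTTT
TTTFT
TT..F
TF...
T....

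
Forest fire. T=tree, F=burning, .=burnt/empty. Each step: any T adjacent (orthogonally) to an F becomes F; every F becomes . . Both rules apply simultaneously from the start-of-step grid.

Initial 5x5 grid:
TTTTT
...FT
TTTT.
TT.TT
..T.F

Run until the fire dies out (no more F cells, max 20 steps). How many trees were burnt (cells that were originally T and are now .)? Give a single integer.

Step 1: +4 fires, +2 burnt (F count now 4)
Step 2: +4 fires, +4 burnt (F count now 4)
Step 3: +2 fires, +4 burnt (F count now 2)
Step 4: +3 fires, +2 burnt (F count now 3)
Step 5: +1 fires, +3 burnt (F count now 1)
Step 6: +0 fires, +1 burnt (F count now 0)
Fire out after step 6
Initially T: 15, now '.': 24
Total burnt (originally-T cells now '.'): 14

Answer: 14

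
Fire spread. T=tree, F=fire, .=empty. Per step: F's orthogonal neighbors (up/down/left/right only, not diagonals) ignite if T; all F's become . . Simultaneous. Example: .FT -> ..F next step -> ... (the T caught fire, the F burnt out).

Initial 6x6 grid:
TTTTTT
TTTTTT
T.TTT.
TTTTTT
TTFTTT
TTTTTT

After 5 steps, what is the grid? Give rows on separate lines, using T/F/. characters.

Step 1: 4 trees catch fire, 1 burn out
  TTTTTT
  TTTTTT
  T.TTT.
  TTFTTT
  TF.FTT
  TTFTTT
Step 2: 7 trees catch fire, 4 burn out
  TTTTTT
  TTTTTT
  T.FTT.
  TF.FTT
  F...FT
  TF.FTT
Step 3: 7 trees catch fire, 7 burn out
  TTTTTT
  TTFTTT
  T..FT.
  F...FT
  .....F
  F...FT
Step 4: 7 trees catch fire, 7 burn out
  TTFTTT
  TF.FTT
  F...F.
  .....F
  ......
  .....F
Step 5: 4 trees catch fire, 7 burn out
  TF.FTT
  F...FT
  ......
  ......
  ......
  ......

TF.FTT
F...FT
......
......
......
......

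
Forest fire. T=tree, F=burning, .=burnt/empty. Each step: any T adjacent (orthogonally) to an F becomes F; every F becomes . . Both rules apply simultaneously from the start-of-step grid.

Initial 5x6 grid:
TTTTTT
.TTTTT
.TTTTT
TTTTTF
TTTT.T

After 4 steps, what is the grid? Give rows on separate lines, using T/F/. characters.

Step 1: 3 trees catch fire, 1 burn out
  TTTTTT
  .TTTTT
  .TTTTF
  TTTTF.
  TTTT.F
Step 2: 3 trees catch fire, 3 burn out
  TTTTTT
  .TTTTF
  .TTTF.
  TTTF..
  TTTT..
Step 3: 5 trees catch fire, 3 burn out
  TTTTTF
  .TTTF.
  .TTF..
  TTF...
  TTTF..
Step 4: 5 trees catch fire, 5 burn out
  TTTTF.
  .TTF..
  .TF...
  TF....
  TTF...

TTTTF.
.TTF..
.TF...
TF....
TTF...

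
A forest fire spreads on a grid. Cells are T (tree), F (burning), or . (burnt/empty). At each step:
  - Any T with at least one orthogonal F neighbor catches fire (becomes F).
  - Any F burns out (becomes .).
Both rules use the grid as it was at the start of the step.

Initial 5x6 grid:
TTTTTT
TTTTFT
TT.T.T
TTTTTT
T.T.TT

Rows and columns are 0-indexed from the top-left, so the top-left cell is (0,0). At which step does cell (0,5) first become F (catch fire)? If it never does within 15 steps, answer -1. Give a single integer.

Step 1: cell (0,5)='T' (+3 fires, +1 burnt)
Step 2: cell (0,5)='F' (+5 fires, +3 burnt)
  -> target ignites at step 2
Step 3: cell (0,5)='.' (+4 fires, +5 burnt)
Step 4: cell (0,5)='.' (+6 fires, +4 burnt)
Step 5: cell (0,5)='.' (+5 fires, +6 burnt)
Step 6: cell (0,5)='.' (+1 fires, +5 burnt)
Step 7: cell (0,5)='.' (+1 fires, +1 burnt)
Step 8: cell (0,5)='.' (+0 fires, +1 burnt)
  fire out at step 8

2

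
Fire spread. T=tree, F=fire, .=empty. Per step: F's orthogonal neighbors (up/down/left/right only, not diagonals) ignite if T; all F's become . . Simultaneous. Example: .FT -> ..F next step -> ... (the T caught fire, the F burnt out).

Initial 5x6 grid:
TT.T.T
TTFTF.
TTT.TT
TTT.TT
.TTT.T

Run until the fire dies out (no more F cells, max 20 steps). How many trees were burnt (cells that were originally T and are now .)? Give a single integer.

Answer: 20

Derivation:
Step 1: +4 fires, +2 burnt (F count now 4)
Step 2: +7 fires, +4 burnt (F count now 7)
Step 3: +5 fires, +7 burnt (F count now 5)
Step 4: +4 fires, +5 burnt (F count now 4)
Step 5: +0 fires, +4 burnt (F count now 0)
Fire out after step 5
Initially T: 21, now '.': 29
Total burnt (originally-T cells now '.'): 20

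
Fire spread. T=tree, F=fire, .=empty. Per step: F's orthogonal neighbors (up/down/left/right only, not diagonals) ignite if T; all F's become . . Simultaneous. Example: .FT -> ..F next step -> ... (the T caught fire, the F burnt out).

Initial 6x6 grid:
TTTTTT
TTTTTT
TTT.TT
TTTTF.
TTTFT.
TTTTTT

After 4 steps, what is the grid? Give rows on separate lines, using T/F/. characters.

Step 1: 5 trees catch fire, 2 burn out
  TTTTTT
  TTTTTT
  TTT.FT
  TTTF..
  TTF.F.
  TTTFTT
Step 2: 6 trees catch fire, 5 burn out
  TTTTTT
  TTTTFT
  TTT..F
  TTF...
  TF....
  TTF.FT
Step 3: 8 trees catch fire, 6 burn out
  TTTTFT
  TTTF.F
  TTF...
  TF....
  F.....
  TF...F
Step 4: 6 trees catch fire, 8 burn out
  TTTF.F
  TTF...
  TF....
  F.....
  ......
  F.....

TTTF.F
TTF...
TF....
F.....
......
F.....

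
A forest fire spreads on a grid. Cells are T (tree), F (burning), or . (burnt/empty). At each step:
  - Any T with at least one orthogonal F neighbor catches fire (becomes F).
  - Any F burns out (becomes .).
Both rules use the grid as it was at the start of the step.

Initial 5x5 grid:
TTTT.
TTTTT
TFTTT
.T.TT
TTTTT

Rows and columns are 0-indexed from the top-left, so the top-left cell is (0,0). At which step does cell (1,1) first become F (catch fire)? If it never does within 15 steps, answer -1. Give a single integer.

Step 1: cell (1,1)='F' (+4 fires, +1 burnt)
  -> target ignites at step 1
Step 2: cell (1,1)='.' (+5 fires, +4 burnt)
Step 3: cell (1,1)='.' (+7 fires, +5 burnt)
Step 4: cell (1,1)='.' (+4 fires, +7 burnt)
Step 5: cell (1,1)='.' (+1 fires, +4 burnt)
Step 6: cell (1,1)='.' (+0 fires, +1 burnt)
  fire out at step 6

1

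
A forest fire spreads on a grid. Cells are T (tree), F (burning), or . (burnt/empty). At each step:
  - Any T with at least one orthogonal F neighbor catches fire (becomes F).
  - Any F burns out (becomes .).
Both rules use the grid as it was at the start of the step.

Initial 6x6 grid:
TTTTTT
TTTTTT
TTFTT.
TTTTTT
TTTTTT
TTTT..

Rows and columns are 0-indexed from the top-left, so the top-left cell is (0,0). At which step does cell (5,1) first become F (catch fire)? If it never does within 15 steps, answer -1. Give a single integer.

Step 1: cell (5,1)='T' (+4 fires, +1 burnt)
Step 2: cell (5,1)='T' (+8 fires, +4 burnt)
Step 3: cell (5,1)='T' (+9 fires, +8 burnt)
Step 4: cell (5,1)='F' (+8 fires, +9 burnt)
  -> target ignites at step 4
Step 5: cell (5,1)='.' (+3 fires, +8 burnt)
Step 6: cell (5,1)='.' (+0 fires, +3 burnt)
  fire out at step 6

4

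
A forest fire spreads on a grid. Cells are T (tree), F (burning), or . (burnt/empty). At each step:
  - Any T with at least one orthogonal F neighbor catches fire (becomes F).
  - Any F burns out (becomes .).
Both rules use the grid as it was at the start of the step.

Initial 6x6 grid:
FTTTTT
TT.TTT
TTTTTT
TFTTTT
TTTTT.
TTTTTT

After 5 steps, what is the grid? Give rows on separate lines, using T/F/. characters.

Step 1: 6 trees catch fire, 2 burn out
  .FTTTT
  FT.TTT
  TFTTTT
  F.FTTT
  TFTTT.
  TTTTTT
Step 2: 8 trees catch fire, 6 burn out
  ..FTTT
  .F.TTT
  F.FTTT
  ...FTT
  F.FTT.
  TFTTTT
Step 3: 6 trees catch fire, 8 burn out
  ...FTT
  ...TTT
  ...FTT
  ....FT
  ...FT.
  F.FTTT
Step 4: 6 trees catch fire, 6 burn out
  ....FT
  ...FTT
  ....FT
  .....F
  ....F.
  ...FTT
Step 5: 4 trees catch fire, 6 burn out
  .....F
  ....FT
  .....F
  ......
  ......
  ....FT

.....F
....FT
.....F
......
......
....FT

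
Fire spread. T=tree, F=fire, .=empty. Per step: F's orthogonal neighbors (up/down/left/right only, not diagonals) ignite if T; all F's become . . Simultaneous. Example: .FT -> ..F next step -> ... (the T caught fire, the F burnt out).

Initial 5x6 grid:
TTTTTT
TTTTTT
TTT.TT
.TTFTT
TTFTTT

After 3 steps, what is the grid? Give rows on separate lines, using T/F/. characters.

Step 1: 4 trees catch fire, 2 burn out
  TTTTTT
  TTTTTT
  TTT.TT
  .TF.FT
  TF.FTT
Step 2: 6 trees catch fire, 4 burn out
  TTTTTT
  TTTTTT
  TTF.FT
  .F...F
  F...FT
Step 3: 5 trees catch fire, 6 burn out
  TTTTTT
  TTFTFT
  TF...F
  ......
  .....F

TTTTTT
TTFTFT
TF...F
......
.....F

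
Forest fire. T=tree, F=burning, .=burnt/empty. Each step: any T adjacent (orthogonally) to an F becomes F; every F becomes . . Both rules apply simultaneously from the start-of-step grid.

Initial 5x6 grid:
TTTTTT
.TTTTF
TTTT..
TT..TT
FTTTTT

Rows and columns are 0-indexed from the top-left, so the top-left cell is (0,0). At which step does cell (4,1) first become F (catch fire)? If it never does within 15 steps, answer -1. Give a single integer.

Step 1: cell (4,1)='F' (+4 fires, +2 burnt)
  -> target ignites at step 1
Step 2: cell (4,1)='.' (+5 fires, +4 burnt)
Step 3: cell (4,1)='.' (+5 fires, +5 burnt)
Step 4: cell (4,1)='.' (+4 fires, +5 burnt)
Step 5: cell (4,1)='.' (+3 fires, +4 burnt)
Step 6: cell (4,1)='.' (+2 fires, +3 burnt)
Step 7: cell (4,1)='.' (+0 fires, +2 burnt)
  fire out at step 7

1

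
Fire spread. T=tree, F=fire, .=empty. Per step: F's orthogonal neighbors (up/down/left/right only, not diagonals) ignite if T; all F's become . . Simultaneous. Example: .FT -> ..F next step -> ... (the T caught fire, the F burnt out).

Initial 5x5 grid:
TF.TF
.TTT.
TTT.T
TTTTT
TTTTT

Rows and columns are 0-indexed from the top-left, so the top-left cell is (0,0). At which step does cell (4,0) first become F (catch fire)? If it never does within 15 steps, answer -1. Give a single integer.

Step 1: cell (4,0)='T' (+3 fires, +2 burnt)
Step 2: cell (4,0)='T' (+3 fires, +3 burnt)
Step 3: cell (4,0)='T' (+3 fires, +3 burnt)
Step 4: cell (4,0)='T' (+3 fires, +3 burnt)
Step 5: cell (4,0)='F' (+3 fires, +3 burnt)
  -> target ignites at step 5
Step 6: cell (4,0)='.' (+2 fires, +3 burnt)
Step 7: cell (4,0)='.' (+2 fires, +2 burnt)
Step 8: cell (4,0)='.' (+0 fires, +2 burnt)
  fire out at step 8

5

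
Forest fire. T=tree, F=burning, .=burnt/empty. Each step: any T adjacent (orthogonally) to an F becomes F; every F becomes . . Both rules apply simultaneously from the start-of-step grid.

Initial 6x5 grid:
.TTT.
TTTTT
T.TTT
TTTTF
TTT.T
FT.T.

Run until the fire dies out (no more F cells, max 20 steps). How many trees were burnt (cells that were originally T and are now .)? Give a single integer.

Step 1: +5 fires, +2 burnt (F count now 5)
Step 2: +5 fires, +5 burnt (F count now 5)
Step 3: +5 fires, +5 burnt (F count now 5)
Step 4: +3 fires, +5 burnt (F count now 3)
Step 5: +2 fires, +3 burnt (F count now 2)
Step 6: +1 fires, +2 burnt (F count now 1)
Step 7: +0 fires, +1 burnt (F count now 0)
Fire out after step 7
Initially T: 22, now '.': 29
Total burnt (originally-T cells now '.'): 21

Answer: 21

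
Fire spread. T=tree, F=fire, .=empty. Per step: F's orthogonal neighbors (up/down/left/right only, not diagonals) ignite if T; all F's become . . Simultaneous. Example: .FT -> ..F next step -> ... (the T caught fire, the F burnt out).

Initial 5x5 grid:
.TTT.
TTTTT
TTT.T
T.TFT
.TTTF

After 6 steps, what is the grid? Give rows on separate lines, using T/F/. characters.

Step 1: 3 trees catch fire, 2 burn out
  .TTT.
  TTTTT
  TTT.T
  T.F.F
  .TTF.
Step 2: 3 trees catch fire, 3 burn out
  .TTT.
  TTTTT
  TTF.F
  T....
  .TF..
Step 3: 4 trees catch fire, 3 burn out
  .TTT.
  TTFTF
  TF...
  T....
  .F...
Step 4: 4 trees catch fire, 4 burn out
  .TFT.
  TF.F.
  F....
  T....
  .....
Step 5: 4 trees catch fire, 4 burn out
  .F.F.
  F....
  .....
  F....
  .....
Step 6: 0 trees catch fire, 4 burn out
  .....
  .....
  .....
  .....
  .....

.....
.....
.....
.....
.....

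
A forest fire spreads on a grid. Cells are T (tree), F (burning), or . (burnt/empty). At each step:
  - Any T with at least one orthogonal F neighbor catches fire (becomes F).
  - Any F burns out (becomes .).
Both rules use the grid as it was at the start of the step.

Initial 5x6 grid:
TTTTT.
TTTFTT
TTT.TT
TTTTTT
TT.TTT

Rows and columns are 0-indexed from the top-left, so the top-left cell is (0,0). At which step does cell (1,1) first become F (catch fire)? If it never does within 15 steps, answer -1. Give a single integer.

Step 1: cell (1,1)='T' (+3 fires, +1 burnt)
Step 2: cell (1,1)='F' (+6 fires, +3 burnt)
  -> target ignites at step 2
Step 3: cell (1,1)='.' (+6 fires, +6 burnt)
Step 4: cell (1,1)='.' (+6 fires, +6 burnt)
Step 5: cell (1,1)='.' (+4 fires, +6 burnt)
Step 6: cell (1,1)='.' (+1 fires, +4 burnt)
Step 7: cell (1,1)='.' (+0 fires, +1 burnt)
  fire out at step 7

2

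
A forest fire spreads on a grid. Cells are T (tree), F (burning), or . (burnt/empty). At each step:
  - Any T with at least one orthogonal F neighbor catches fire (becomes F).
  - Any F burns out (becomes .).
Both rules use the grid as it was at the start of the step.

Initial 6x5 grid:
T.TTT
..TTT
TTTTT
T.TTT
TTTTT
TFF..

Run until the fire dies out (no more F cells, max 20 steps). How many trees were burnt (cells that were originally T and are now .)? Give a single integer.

Step 1: +3 fires, +2 burnt (F count now 3)
Step 2: +3 fires, +3 burnt (F count now 3)
Step 3: +4 fires, +3 burnt (F count now 4)
Step 4: +5 fires, +4 burnt (F count now 5)
Step 5: +3 fires, +5 burnt (F count now 3)
Step 6: +2 fires, +3 burnt (F count now 2)
Step 7: +1 fires, +2 burnt (F count now 1)
Step 8: +0 fires, +1 burnt (F count now 0)
Fire out after step 8
Initially T: 22, now '.': 29
Total burnt (originally-T cells now '.'): 21

Answer: 21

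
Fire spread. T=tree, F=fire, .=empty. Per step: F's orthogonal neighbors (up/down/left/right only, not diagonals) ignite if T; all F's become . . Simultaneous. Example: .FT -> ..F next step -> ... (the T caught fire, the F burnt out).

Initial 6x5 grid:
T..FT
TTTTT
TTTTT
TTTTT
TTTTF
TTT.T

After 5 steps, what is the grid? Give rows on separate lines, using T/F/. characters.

Step 1: 5 trees catch fire, 2 burn out
  T...F
  TTTFT
  TTTTT
  TTTTF
  TTTF.
  TTT.F
Step 2: 6 trees catch fire, 5 burn out
  T....
  TTF.F
  TTTFF
  TTTF.
  TTF..
  TTT..
Step 3: 5 trees catch fire, 6 burn out
  T....
  TF...
  TTF..
  TTF..
  TF...
  TTF..
Step 4: 5 trees catch fire, 5 burn out
  T....
  F....
  TF...
  TF...
  F....
  TF...
Step 5: 4 trees catch fire, 5 burn out
  F....
  .....
  F....
  F....
  .....
  F....

F....
.....
F....
F....
.....
F....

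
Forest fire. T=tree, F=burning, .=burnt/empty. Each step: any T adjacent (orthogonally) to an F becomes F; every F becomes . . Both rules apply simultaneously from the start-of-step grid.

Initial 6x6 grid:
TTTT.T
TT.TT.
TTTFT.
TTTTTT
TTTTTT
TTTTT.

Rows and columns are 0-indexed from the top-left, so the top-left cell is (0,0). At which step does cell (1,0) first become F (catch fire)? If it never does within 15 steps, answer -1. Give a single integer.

Step 1: cell (1,0)='T' (+4 fires, +1 burnt)
Step 2: cell (1,0)='T' (+6 fires, +4 burnt)
Step 3: cell (1,0)='T' (+8 fires, +6 burnt)
Step 4: cell (1,0)='F' (+7 fires, +8 burnt)
  -> target ignites at step 4
Step 5: cell (1,0)='.' (+3 fires, +7 burnt)
Step 6: cell (1,0)='.' (+1 fires, +3 burnt)
Step 7: cell (1,0)='.' (+0 fires, +1 burnt)
  fire out at step 7

4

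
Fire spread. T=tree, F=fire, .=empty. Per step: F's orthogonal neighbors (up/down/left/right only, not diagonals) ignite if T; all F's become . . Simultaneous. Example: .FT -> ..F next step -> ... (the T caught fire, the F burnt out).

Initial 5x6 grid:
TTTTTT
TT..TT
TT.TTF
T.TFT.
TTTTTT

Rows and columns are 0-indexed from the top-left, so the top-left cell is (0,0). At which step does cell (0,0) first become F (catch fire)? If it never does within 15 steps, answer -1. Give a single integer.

Step 1: cell (0,0)='T' (+6 fires, +2 burnt)
Step 2: cell (0,0)='T' (+4 fires, +6 burnt)
Step 3: cell (0,0)='T' (+3 fires, +4 burnt)
Step 4: cell (0,0)='T' (+2 fires, +3 burnt)
Step 5: cell (0,0)='T' (+2 fires, +2 burnt)
Step 6: cell (0,0)='T' (+2 fires, +2 burnt)
Step 7: cell (0,0)='F' (+4 fires, +2 burnt)
  -> target ignites at step 7
Step 8: cell (0,0)='.' (+0 fires, +4 burnt)
  fire out at step 8

7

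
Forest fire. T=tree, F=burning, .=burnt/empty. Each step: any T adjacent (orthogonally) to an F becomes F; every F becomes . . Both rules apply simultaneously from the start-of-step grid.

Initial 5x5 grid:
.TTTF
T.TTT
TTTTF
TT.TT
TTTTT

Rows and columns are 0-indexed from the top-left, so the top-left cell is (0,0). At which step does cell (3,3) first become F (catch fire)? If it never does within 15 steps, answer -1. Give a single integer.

Step 1: cell (3,3)='T' (+4 fires, +2 burnt)
Step 2: cell (3,3)='F' (+5 fires, +4 burnt)
  -> target ignites at step 2
Step 3: cell (3,3)='.' (+4 fires, +5 burnt)
Step 4: cell (3,3)='.' (+3 fires, +4 burnt)
Step 5: cell (3,3)='.' (+3 fires, +3 burnt)
Step 6: cell (3,3)='.' (+1 fires, +3 burnt)
Step 7: cell (3,3)='.' (+0 fires, +1 burnt)
  fire out at step 7

2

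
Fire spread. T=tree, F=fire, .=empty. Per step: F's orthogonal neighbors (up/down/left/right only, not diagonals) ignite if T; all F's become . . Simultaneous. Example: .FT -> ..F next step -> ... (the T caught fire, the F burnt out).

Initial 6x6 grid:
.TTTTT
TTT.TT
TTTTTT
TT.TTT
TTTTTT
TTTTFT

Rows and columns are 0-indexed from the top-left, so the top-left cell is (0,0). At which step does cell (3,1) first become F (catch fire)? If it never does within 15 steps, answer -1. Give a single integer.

Step 1: cell (3,1)='T' (+3 fires, +1 burnt)
Step 2: cell (3,1)='T' (+4 fires, +3 burnt)
Step 3: cell (3,1)='T' (+5 fires, +4 burnt)
Step 4: cell (3,1)='T' (+5 fires, +5 burnt)
Step 5: cell (3,1)='F' (+5 fires, +5 burnt)
  -> target ignites at step 5
Step 6: cell (3,1)='.' (+5 fires, +5 burnt)
Step 7: cell (3,1)='.' (+3 fires, +5 burnt)
Step 8: cell (3,1)='.' (+2 fires, +3 burnt)
Step 9: cell (3,1)='.' (+0 fires, +2 burnt)
  fire out at step 9

5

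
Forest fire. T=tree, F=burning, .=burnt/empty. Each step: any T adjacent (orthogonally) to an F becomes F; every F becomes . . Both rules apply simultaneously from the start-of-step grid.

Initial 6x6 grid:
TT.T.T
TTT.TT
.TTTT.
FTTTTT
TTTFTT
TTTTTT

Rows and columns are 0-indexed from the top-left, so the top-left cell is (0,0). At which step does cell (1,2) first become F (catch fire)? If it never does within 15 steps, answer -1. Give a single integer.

Step 1: cell (1,2)='T' (+6 fires, +2 burnt)
Step 2: cell (1,2)='T' (+9 fires, +6 burnt)
Step 3: cell (1,2)='T' (+6 fires, +9 burnt)
Step 4: cell (1,2)='F' (+4 fires, +6 burnt)
  -> target ignites at step 4
Step 5: cell (1,2)='.' (+2 fires, +4 burnt)
Step 6: cell (1,2)='.' (+1 fires, +2 burnt)
Step 7: cell (1,2)='.' (+0 fires, +1 burnt)
  fire out at step 7

4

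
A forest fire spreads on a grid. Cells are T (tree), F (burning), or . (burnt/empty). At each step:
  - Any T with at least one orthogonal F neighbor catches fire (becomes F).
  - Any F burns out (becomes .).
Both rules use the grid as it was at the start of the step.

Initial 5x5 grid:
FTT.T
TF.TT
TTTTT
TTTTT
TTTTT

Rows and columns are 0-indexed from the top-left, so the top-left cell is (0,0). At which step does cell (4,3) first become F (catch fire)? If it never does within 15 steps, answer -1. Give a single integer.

Step 1: cell (4,3)='T' (+3 fires, +2 burnt)
Step 2: cell (4,3)='T' (+4 fires, +3 burnt)
Step 3: cell (4,3)='T' (+4 fires, +4 burnt)
Step 4: cell (4,3)='T' (+5 fires, +4 burnt)
Step 5: cell (4,3)='F' (+3 fires, +5 burnt)
  -> target ignites at step 5
Step 6: cell (4,3)='.' (+2 fires, +3 burnt)
Step 7: cell (4,3)='.' (+0 fires, +2 burnt)
  fire out at step 7

5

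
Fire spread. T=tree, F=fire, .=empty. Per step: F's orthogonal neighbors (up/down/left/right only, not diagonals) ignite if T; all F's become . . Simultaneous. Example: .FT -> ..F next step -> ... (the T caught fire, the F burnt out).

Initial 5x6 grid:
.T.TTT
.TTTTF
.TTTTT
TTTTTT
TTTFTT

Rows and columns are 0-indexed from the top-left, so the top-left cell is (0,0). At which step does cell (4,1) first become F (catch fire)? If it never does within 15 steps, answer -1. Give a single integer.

Step 1: cell (4,1)='T' (+6 fires, +2 burnt)
Step 2: cell (4,1)='F' (+9 fires, +6 burnt)
  -> target ignites at step 2
Step 3: cell (4,1)='.' (+5 fires, +9 burnt)
Step 4: cell (4,1)='.' (+3 fires, +5 burnt)
Step 5: cell (4,1)='.' (+1 fires, +3 burnt)
Step 6: cell (4,1)='.' (+0 fires, +1 burnt)
  fire out at step 6

2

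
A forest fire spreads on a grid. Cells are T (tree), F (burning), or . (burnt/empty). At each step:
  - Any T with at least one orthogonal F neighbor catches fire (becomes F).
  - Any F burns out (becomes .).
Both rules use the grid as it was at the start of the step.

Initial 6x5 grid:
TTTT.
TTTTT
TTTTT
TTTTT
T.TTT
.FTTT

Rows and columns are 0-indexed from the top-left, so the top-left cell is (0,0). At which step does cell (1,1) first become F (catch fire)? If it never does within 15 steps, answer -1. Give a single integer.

Step 1: cell (1,1)='T' (+1 fires, +1 burnt)
Step 2: cell (1,1)='T' (+2 fires, +1 burnt)
Step 3: cell (1,1)='T' (+3 fires, +2 burnt)
Step 4: cell (1,1)='T' (+4 fires, +3 burnt)
Step 5: cell (1,1)='T' (+5 fires, +4 burnt)
Step 6: cell (1,1)='F' (+6 fires, +5 burnt)
  -> target ignites at step 6
Step 7: cell (1,1)='.' (+4 fires, +6 burnt)
Step 8: cell (1,1)='.' (+1 fires, +4 burnt)
Step 9: cell (1,1)='.' (+0 fires, +1 burnt)
  fire out at step 9

6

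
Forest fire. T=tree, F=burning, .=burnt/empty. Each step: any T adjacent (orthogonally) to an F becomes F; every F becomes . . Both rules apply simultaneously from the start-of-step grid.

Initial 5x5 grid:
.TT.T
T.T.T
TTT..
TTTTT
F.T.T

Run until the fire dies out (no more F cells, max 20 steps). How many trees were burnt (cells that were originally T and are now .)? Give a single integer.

Answer: 14

Derivation:
Step 1: +1 fires, +1 burnt (F count now 1)
Step 2: +2 fires, +1 burnt (F count now 2)
Step 3: +3 fires, +2 burnt (F count now 3)
Step 4: +3 fires, +3 burnt (F count now 3)
Step 5: +2 fires, +3 burnt (F count now 2)
Step 6: +2 fires, +2 burnt (F count now 2)
Step 7: +1 fires, +2 burnt (F count now 1)
Step 8: +0 fires, +1 burnt (F count now 0)
Fire out after step 8
Initially T: 16, now '.': 23
Total burnt (originally-T cells now '.'): 14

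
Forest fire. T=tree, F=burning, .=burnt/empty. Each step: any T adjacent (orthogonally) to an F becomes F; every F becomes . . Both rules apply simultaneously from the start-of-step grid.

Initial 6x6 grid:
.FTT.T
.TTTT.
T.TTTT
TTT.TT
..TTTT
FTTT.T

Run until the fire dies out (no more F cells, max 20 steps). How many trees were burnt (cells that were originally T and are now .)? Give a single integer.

Answer: 24

Derivation:
Step 1: +3 fires, +2 burnt (F count now 3)
Step 2: +3 fires, +3 burnt (F count now 3)
Step 3: +4 fires, +3 burnt (F count now 4)
Step 4: +4 fires, +4 burnt (F count now 4)
Step 5: +3 fires, +4 burnt (F count now 3)
Step 6: +4 fires, +3 burnt (F count now 4)
Step 7: +3 fires, +4 burnt (F count now 3)
Step 8: +0 fires, +3 burnt (F count now 0)
Fire out after step 8
Initially T: 25, now '.': 35
Total burnt (originally-T cells now '.'): 24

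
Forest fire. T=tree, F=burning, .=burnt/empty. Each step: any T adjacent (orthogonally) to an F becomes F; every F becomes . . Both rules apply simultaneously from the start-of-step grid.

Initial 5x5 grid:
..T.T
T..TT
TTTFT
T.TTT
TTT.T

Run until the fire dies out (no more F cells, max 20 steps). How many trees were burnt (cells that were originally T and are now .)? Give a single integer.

Answer: 16

Derivation:
Step 1: +4 fires, +1 burnt (F count now 4)
Step 2: +4 fires, +4 burnt (F count now 4)
Step 3: +4 fires, +4 burnt (F count now 4)
Step 4: +3 fires, +4 burnt (F count now 3)
Step 5: +1 fires, +3 burnt (F count now 1)
Step 6: +0 fires, +1 burnt (F count now 0)
Fire out after step 6
Initially T: 17, now '.': 24
Total burnt (originally-T cells now '.'): 16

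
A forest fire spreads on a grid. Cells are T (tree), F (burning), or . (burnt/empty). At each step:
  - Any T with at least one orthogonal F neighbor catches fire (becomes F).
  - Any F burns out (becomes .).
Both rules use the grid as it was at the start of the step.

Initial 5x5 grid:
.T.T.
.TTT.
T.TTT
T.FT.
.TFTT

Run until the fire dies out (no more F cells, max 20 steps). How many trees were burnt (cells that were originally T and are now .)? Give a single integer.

Step 1: +4 fires, +2 burnt (F count now 4)
Step 2: +3 fires, +4 burnt (F count now 3)
Step 3: +3 fires, +3 burnt (F count now 3)
Step 4: +2 fires, +3 burnt (F count now 2)
Step 5: +0 fires, +2 burnt (F count now 0)
Fire out after step 5
Initially T: 14, now '.': 23
Total burnt (originally-T cells now '.'): 12

Answer: 12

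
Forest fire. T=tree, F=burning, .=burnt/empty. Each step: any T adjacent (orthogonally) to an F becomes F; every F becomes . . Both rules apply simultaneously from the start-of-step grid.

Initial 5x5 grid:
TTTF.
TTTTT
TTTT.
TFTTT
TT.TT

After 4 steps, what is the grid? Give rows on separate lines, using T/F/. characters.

Step 1: 6 trees catch fire, 2 burn out
  TTF..
  TTTFT
  TFTT.
  F.FTT
  TF.TT
Step 2: 9 trees catch fire, 6 burn out
  TF...
  TFF.F
  F.FF.
  ...FT
  F..TT
Step 3: 4 trees catch fire, 9 burn out
  F....
  F....
  .....
  ....F
  ...FT
Step 4: 1 trees catch fire, 4 burn out
  .....
  .....
  .....
  .....
  ....F

.....
.....
.....
.....
....F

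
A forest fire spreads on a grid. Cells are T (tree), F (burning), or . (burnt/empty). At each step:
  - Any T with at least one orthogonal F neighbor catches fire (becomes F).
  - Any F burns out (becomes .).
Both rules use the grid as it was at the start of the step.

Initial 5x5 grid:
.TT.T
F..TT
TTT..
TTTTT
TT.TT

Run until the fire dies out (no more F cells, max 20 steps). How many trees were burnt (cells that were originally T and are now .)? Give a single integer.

Step 1: +1 fires, +1 burnt (F count now 1)
Step 2: +2 fires, +1 burnt (F count now 2)
Step 3: +3 fires, +2 burnt (F count now 3)
Step 4: +2 fires, +3 burnt (F count now 2)
Step 5: +1 fires, +2 burnt (F count now 1)
Step 6: +2 fires, +1 burnt (F count now 2)
Step 7: +1 fires, +2 burnt (F count now 1)
Step 8: +0 fires, +1 burnt (F count now 0)
Fire out after step 8
Initially T: 17, now '.': 20
Total burnt (originally-T cells now '.'): 12

Answer: 12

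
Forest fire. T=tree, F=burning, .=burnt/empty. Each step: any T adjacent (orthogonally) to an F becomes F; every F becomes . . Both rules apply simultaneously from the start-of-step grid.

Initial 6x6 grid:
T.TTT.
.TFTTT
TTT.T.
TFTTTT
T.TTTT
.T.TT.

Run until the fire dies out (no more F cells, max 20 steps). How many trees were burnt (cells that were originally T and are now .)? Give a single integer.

Answer: 23

Derivation:
Step 1: +7 fires, +2 burnt (F count now 7)
Step 2: +6 fires, +7 burnt (F count now 6)
Step 3: +5 fires, +6 burnt (F count now 5)
Step 4: +3 fires, +5 burnt (F count now 3)
Step 5: +2 fires, +3 burnt (F count now 2)
Step 6: +0 fires, +2 burnt (F count now 0)
Fire out after step 6
Initially T: 25, now '.': 34
Total burnt (originally-T cells now '.'): 23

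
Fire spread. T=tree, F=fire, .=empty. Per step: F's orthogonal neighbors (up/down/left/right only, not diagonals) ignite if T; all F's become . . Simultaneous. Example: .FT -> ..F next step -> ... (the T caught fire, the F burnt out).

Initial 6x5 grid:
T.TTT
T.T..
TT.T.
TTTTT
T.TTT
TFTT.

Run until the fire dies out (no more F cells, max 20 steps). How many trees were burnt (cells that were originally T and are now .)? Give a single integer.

Step 1: +2 fires, +1 burnt (F count now 2)
Step 2: +3 fires, +2 burnt (F count now 3)
Step 3: +3 fires, +3 burnt (F count now 3)
Step 4: +4 fires, +3 burnt (F count now 4)
Step 5: +4 fires, +4 burnt (F count now 4)
Step 6: +1 fires, +4 burnt (F count now 1)
Step 7: +0 fires, +1 burnt (F count now 0)
Fire out after step 7
Initially T: 21, now '.': 26
Total burnt (originally-T cells now '.'): 17

Answer: 17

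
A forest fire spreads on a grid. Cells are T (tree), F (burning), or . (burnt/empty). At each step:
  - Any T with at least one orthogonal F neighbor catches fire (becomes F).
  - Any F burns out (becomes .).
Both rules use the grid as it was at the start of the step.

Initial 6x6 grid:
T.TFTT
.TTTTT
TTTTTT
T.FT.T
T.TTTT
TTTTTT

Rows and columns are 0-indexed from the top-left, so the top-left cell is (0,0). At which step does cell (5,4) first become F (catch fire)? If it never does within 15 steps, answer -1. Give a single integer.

Step 1: cell (5,4)='T' (+6 fires, +2 burnt)
Step 2: cell (5,4)='T' (+7 fires, +6 burnt)
Step 3: cell (5,4)='T' (+7 fires, +7 burnt)
Step 4: cell (5,4)='F' (+5 fires, +7 burnt)
  -> target ignites at step 4
Step 5: cell (5,4)='.' (+3 fires, +5 burnt)
Step 6: cell (5,4)='.' (+0 fires, +3 burnt)
  fire out at step 6

4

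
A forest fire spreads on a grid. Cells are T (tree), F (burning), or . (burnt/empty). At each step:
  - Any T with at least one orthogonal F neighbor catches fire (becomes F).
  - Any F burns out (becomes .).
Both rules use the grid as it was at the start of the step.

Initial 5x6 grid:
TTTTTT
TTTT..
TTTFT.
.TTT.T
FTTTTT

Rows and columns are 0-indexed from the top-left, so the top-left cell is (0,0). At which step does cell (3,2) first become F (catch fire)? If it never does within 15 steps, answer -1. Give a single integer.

Step 1: cell (3,2)='T' (+5 fires, +2 burnt)
Step 2: cell (3,2)='F' (+7 fires, +5 burnt)
  -> target ignites at step 2
Step 3: cell (3,2)='.' (+5 fires, +7 burnt)
Step 4: cell (3,2)='.' (+4 fires, +5 burnt)
Step 5: cell (3,2)='.' (+2 fires, +4 burnt)
Step 6: cell (3,2)='.' (+0 fires, +2 burnt)
  fire out at step 6

2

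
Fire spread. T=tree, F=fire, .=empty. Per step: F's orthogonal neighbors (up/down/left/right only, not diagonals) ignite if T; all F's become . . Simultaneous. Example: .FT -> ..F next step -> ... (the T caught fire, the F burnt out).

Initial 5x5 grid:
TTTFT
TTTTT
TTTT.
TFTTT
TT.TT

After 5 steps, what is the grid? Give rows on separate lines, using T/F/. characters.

Step 1: 7 trees catch fire, 2 burn out
  TTF.F
  TTTFT
  TFTT.
  F.FTT
  TF.TT
Step 2: 9 trees catch fire, 7 burn out
  TF...
  TFF.F
  F.FF.
  ...FT
  F..TT
Step 3: 4 trees catch fire, 9 burn out
  F....
  F....
  .....
  ....F
  ...FT
Step 4: 1 trees catch fire, 4 burn out
  .....
  .....
  .....
  .....
  ....F
Step 5: 0 trees catch fire, 1 burn out
  .....
  .....
  .....
  .....
  .....

.....
.....
.....
.....
.....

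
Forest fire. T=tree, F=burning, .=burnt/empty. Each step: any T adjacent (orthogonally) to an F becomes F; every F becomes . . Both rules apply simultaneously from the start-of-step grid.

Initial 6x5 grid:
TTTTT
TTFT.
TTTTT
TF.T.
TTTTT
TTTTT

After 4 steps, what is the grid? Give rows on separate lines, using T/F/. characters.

Step 1: 7 trees catch fire, 2 burn out
  TTFTT
  TF.F.
  TFFTT
  F..T.
  TFTTT
  TTTTT
Step 2: 8 trees catch fire, 7 burn out
  TF.FT
  F....
  F..FT
  ...T.
  F.FTT
  TFTTT
Step 3: 7 trees catch fire, 8 burn out
  F...F
  .....
  ....F
  ...F.
  ...FT
  F.FTT
Step 4: 2 trees catch fire, 7 burn out
  .....
  .....
  .....
  .....
  ....F
  ...FT

.....
.....
.....
.....
....F
...FT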